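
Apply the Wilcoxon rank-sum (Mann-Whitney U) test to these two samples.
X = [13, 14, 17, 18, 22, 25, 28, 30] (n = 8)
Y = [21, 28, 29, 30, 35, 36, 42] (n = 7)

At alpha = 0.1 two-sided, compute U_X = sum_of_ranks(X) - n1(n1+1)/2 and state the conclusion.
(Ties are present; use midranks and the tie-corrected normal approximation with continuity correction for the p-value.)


Step 1: Combine and sort all 15 observations; assign midranks.
sorted (value, group): (13,X), (14,X), (17,X), (18,X), (21,Y), (22,X), (25,X), (28,X), (28,Y), (29,Y), (30,X), (30,Y), (35,Y), (36,Y), (42,Y)
ranks: 13->1, 14->2, 17->3, 18->4, 21->5, 22->6, 25->7, 28->8.5, 28->8.5, 29->10, 30->11.5, 30->11.5, 35->13, 36->14, 42->15
Step 2: Rank sum for X: R1 = 1 + 2 + 3 + 4 + 6 + 7 + 8.5 + 11.5 = 43.
Step 3: U_X = R1 - n1(n1+1)/2 = 43 - 8*9/2 = 43 - 36 = 7.
       U_Y = n1*n2 - U_X = 56 - 7 = 49.
Step 4: Ties are present, so use the tie-corrected normal approximation (with continuity correction) for the p-value.
Step 5: p-value = 0.017470; compare to alpha = 0.1. reject H0.

U_X = 7, p = 0.017470, reject H0 at alpha = 0.1.


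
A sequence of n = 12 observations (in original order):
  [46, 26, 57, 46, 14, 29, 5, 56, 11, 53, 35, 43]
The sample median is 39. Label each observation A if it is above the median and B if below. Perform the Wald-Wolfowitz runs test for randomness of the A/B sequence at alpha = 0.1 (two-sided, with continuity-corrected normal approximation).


Step 1: Compute median = 39; label A = above, B = below.
Labels in order: ABAABBBABABA  (n_A = 6, n_B = 6)
Step 2: Count runs R = 9.
Step 3: Under H0 (random ordering), E[R] = 2*n_A*n_B/(n_A+n_B) + 1 = 2*6*6/12 + 1 = 7.0000.
        Var[R] = 2*n_A*n_B*(2*n_A*n_B - n_A - n_B) / ((n_A+n_B)^2 * (n_A+n_B-1)) = 4320/1584 = 2.7273.
        SD[R] = 1.6514.
Step 4: Continuity-corrected z = (R - 0.5 - E[R]) / SD[R] = (9 - 0.5 - 7.0000) / 1.6514 = 0.9083.
Step 5: Two-sided p-value via normal approximation = 2*(1 - Phi(|z|)) = 0.363722.
Step 6: alpha = 0.1. fail to reject H0.

R = 9, z = 0.9083, p = 0.363722, fail to reject H0.


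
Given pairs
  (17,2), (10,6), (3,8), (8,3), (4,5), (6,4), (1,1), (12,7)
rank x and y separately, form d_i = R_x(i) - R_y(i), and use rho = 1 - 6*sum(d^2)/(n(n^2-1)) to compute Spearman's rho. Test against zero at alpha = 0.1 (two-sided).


Step 1: Rank x and y separately (midranks; no ties here).
rank(x): 17->8, 10->6, 3->2, 8->5, 4->3, 6->4, 1->1, 12->7
rank(y): 2->2, 6->6, 8->8, 3->3, 5->5, 4->4, 1->1, 7->7
Step 2: d_i = R_x(i) - R_y(i); compute d_i^2.
  (8-2)^2=36, (6-6)^2=0, (2-8)^2=36, (5-3)^2=4, (3-5)^2=4, (4-4)^2=0, (1-1)^2=0, (7-7)^2=0
sum(d^2) = 80.
Step 3: rho = 1 - 6*80 / (8*(8^2 - 1)) = 1 - 480/504 = 0.047619.
Step 4: Under H0, t = rho * sqrt((n-2)/(1-rho^2)) = 0.1168 ~ t(6).
Step 5: Two-sided p-value from the t-distribution with 6 df = 0.910849.
Step 6: alpha = 0.1. fail to reject H0.

rho = 0.0476, p = 0.910849, fail to reject H0 at alpha = 0.1.


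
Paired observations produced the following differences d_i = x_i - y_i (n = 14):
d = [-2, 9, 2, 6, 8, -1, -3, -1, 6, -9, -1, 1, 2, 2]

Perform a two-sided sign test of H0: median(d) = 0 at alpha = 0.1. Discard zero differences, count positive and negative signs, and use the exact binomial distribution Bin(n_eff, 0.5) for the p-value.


Step 1: Discard zero differences. Original n = 14; n_eff = number of nonzero differences = 14.
Nonzero differences (with sign): -2, +9, +2, +6, +8, -1, -3, -1, +6, -9, -1, +1, +2, +2
Step 2: Count signs: positive = 8, negative = 6.
Step 3: Under H0: P(positive) = 0.5, so the number of positives S ~ Bin(14, 0.5).
Step 4: Two-sided exact p-value = sum of Bin(14,0.5) probabilities at or below the observed probability = 0.790527.
Step 5: alpha = 0.1. fail to reject H0.

n_eff = 14, pos = 8, neg = 6, p = 0.790527, fail to reject H0.


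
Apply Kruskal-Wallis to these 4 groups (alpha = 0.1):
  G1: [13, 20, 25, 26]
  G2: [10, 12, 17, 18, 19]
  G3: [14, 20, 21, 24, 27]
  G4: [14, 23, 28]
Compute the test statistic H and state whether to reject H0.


Step 1: Combine all N = 17 observations and assign midranks.
sorted (value, group, rank): (10,G2,1), (12,G2,2), (13,G1,3), (14,G3,4.5), (14,G4,4.5), (17,G2,6), (18,G2,7), (19,G2,8), (20,G1,9.5), (20,G3,9.5), (21,G3,11), (23,G4,12), (24,G3,13), (25,G1,14), (26,G1,15), (27,G3,16), (28,G4,17)
Step 2: Sum ranks within each group.
R_1 = 41.5 (n_1 = 4)
R_2 = 24 (n_2 = 5)
R_3 = 54 (n_3 = 5)
R_4 = 33.5 (n_4 = 3)
Step 3: H = 12/(N(N+1)) * sum(R_i^2/n_i) - 3(N+1)
     = 12/(17*18) * (41.5^2/4 + 24^2/5 + 54^2/5 + 33.5^2/3) - 3*18
     = 0.039216 * 1503.05 - 54
     = 4.942974.
Step 4: Ties present; correction factor C = 1 - 12/(17^3 - 17) = 0.997549. Corrected H = 4.942974 / 0.997549 = 4.955119.
Step 5: Under H0, H ~ chi^2(3); p-value = 0.175113.
Step 6: alpha = 0.1. fail to reject H0.

H = 4.9551, df = 3, p = 0.175113, fail to reject H0.


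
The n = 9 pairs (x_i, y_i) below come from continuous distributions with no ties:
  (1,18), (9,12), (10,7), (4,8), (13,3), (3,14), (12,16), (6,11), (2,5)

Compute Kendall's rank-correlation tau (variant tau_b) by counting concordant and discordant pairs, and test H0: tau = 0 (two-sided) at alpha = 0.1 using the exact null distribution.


Step 1: Enumerate the 36 unordered pairs (i,j) with i<j and classify each by sign(x_j-x_i) * sign(y_j-y_i).
  (1,2):dx=+8,dy=-6->D; (1,3):dx=+9,dy=-11->D; (1,4):dx=+3,dy=-10->D; (1,5):dx=+12,dy=-15->D
  (1,6):dx=+2,dy=-4->D; (1,7):dx=+11,dy=-2->D; (1,8):dx=+5,dy=-7->D; (1,9):dx=+1,dy=-13->D
  (2,3):dx=+1,dy=-5->D; (2,4):dx=-5,dy=-4->C; (2,5):dx=+4,dy=-9->D; (2,6):dx=-6,dy=+2->D
  (2,7):dx=+3,dy=+4->C; (2,8):dx=-3,dy=-1->C; (2,9):dx=-7,dy=-7->C; (3,4):dx=-6,dy=+1->D
  (3,5):dx=+3,dy=-4->D; (3,6):dx=-7,dy=+7->D; (3,7):dx=+2,dy=+9->C; (3,8):dx=-4,dy=+4->D
  (3,9):dx=-8,dy=-2->C; (4,5):dx=+9,dy=-5->D; (4,6):dx=-1,dy=+6->D; (4,7):dx=+8,dy=+8->C
  (4,8):dx=+2,dy=+3->C; (4,9):dx=-2,dy=-3->C; (5,6):dx=-10,dy=+11->D; (5,7):dx=-1,dy=+13->D
  (5,8):dx=-7,dy=+8->D; (5,9):dx=-11,dy=+2->D; (6,7):dx=+9,dy=+2->C; (6,8):dx=+3,dy=-3->D
  (6,9):dx=-1,dy=-9->C; (7,8):dx=-6,dy=-5->C; (7,9):dx=-10,dy=-11->C; (8,9):dx=-4,dy=-6->C
Step 2: C = 14, D = 22, total pairs = 36.
Step 3: tau = (C - D)/(n(n-1)/2) = (14 - 22)/36 = -0.222222.
Step 4: Exact two-sided p-value (enumerate n! = 362880 permutations of y under H0): p = 0.476709.
Step 5: alpha = 0.1. fail to reject H0.

tau_b = -0.2222 (C=14, D=22), p = 0.476709, fail to reject H0.


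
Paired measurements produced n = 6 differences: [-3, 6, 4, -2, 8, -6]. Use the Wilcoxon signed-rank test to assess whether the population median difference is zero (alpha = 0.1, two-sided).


Step 1: Drop any zero differences (none here) and take |d_i|.
|d| = [3, 6, 4, 2, 8, 6]
Step 2: Midrank |d_i| (ties get averaged ranks).
ranks: |3|->2, |6|->4.5, |4|->3, |2|->1, |8|->6, |6|->4.5
Step 3: Attach original signs; sum ranks with positive sign and with negative sign.
W+ = 4.5 + 3 + 6 = 13.5
W- = 2 + 1 + 4.5 = 7.5
(Check: W+ + W- = 21 should equal n(n+1)/2 = 21.)
Step 4: Test statistic W = min(W+, W-) = 7.5.
Step 5: Ties in |d|, so use the tie-corrected normal approximation.
        E[W] = n(n+1)/4 = 6*7/4 = 10.5.
        Tie groups: |d|=6 (t=2); sum(t^3 - t) = 6.
        Var[W] = n(n+1)(2n+1)/24 - sum(t^3-t)/48 = 546/24 - 6/48 = 22.625.
        z = (W - E[W]) / sqrt(Var[W]) = (7.5 - 10.5) / 4.7566 = -0.6307.
        Two-sided p = 2*Phi(z) = 0.528233.
Step 6: alpha = 0.1. fail to reject H0.

W+ = 13.5, W- = 7.5, W = min = 7.5, p = 0.528233, fail to reject H0.


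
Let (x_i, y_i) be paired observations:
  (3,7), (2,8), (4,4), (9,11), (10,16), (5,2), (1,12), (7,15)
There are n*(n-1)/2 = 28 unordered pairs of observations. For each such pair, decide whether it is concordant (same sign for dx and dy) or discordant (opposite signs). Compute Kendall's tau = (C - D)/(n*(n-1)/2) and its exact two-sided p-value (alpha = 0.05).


Step 1: Enumerate the 28 unordered pairs (i,j) with i<j and classify each by sign(x_j-x_i) * sign(y_j-y_i).
  (1,2):dx=-1,dy=+1->D; (1,3):dx=+1,dy=-3->D; (1,4):dx=+6,dy=+4->C; (1,5):dx=+7,dy=+9->C
  (1,6):dx=+2,dy=-5->D; (1,7):dx=-2,dy=+5->D; (1,8):dx=+4,dy=+8->C; (2,3):dx=+2,dy=-4->D
  (2,4):dx=+7,dy=+3->C; (2,5):dx=+8,dy=+8->C; (2,6):dx=+3,dy=-6->D; (2,7):dx=-1,dy=+4->D
  (2,8):dx=+5,dy=+7->C; (3,4):dx=+5,dy=+7->C; (3,5):dx=+6,dy=+12->C; (3,6):dx=+1,dy=-2->D
  (3,7):dx=-3,dy=+8->D; (3,8):dx=+3,dy=+11->C; (4,5):dx=+1,dy=+5->C; (4,6):dx=-4,dy=-9->C
  (4,7):dx=-8,dy=+1->D; (4,8):dx=-2,dy=+4->D; (5,6):dx=-5,dy=-14->C; (5,7):dx=-9,dy=-4->C
  (5,8):dx=-3,dy=-1->C; (6,7):dx=-4,dy=+10->D; (6,8):dx=+2,dy=+13->C; (7,8):dx=+6,dy=+3->C
Step 2: C = 16, D = 12, total pairs = 28.
Step 3: tau = (C - D)/(n(n-1)/2) = (16 - 12)/28 = 0.142857.
Step 4: Exact two-sided p-value (enumerate n! = 40320 permutations of y under H0): p = 0.719544.
Step 5: alpha = 0.05. fail to reject H0.

tau_b = 0.1429 (C=16, D=12), p = 0.719544, fail to reject H0.


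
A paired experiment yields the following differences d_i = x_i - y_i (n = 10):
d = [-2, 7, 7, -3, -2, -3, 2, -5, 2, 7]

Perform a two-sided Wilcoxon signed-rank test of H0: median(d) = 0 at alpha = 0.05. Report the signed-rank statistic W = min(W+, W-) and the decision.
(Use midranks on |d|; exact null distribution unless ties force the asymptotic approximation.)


Step 1: Drop any zero differences (none here) and take |d_i|.
|d| = [2, 7, 7, 3, 2, 3, 2, 5, 2, 7]
Step 2: Midrank |d_i| (ties get averaged ranks).
ranks: |2|->2.5, |7|->9, |7|->9, |3|->5.5, |2|->2.5, |3|->5.5, |2|->2.5, |5|->7, |2|->2.5, |7|->9
Step 3: Attach original signs; sum ranks with positive sign and with negative sign.
W+ = 9 + 9 + 2.5 + 2.5 + 9 = 32
W- = 2.5 + 5.5 + 2.5 + 5.5 + 7 = 23
(Check: W+ + W- = 55 should equal n(n+1)/2 = 55.)
Step 4: Test statistic W = min(W+, W-) = 23.
Step 5: Ties in |d|, so use the tie-corrected normal approximation.
        E[W] = n(n+1)/4 = 10*11/4 = 27.5.
        Tie groups: |d|=2 (t=4), |d|=3 (t=2), |d|=7 (t=3); sum(t^3 - t) = 90.
        Var[W] = n(n+1)(2n+1)/24 - sum(t^3-t)/48 = 2310/24 - 90/48 = 94.375.
        z = (W - E[W]) / sqrt(Var[W]) = (23 - 27.5) / 9.7147 = -0.4632.
        Two-sided p = 2*Phi(z) = 0.643209.
Step 6: alpha = 0.05. fail to reject H0.

W+ = 32, W- = 23, W = min = 23, p = 0.643209, fail to reject H0.


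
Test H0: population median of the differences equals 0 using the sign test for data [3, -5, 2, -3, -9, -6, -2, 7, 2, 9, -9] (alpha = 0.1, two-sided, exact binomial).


Step 1: Discard zero differences. Original n = 11; n_eff = number of nonzero differences = 11.
Nonzero differences (with sign): +3, -5, +2, -3, -9, -6, -2, +7, +2, +9, -9
Step 2: Count signs: positive = 5, negative = 6.
Step 3: Under H0: P(positive) = 0.5, so the number of positives S ~ Bin(11, 0.5).
Step 4: Two-sided exact p-value = sum of Bin(11,0.5) probabilities at or below the observed probability = 1.000000.
Step 5: alpha = 0.1. fail to reject H0.

n_eff = 11, pos = 5, neg = 6, p = 1.000000, fail to reject H0.


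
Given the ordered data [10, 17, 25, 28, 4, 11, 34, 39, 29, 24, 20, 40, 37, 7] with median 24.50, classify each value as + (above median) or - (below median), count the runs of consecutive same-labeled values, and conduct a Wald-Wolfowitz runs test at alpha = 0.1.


Step 1: Compute median = 24.50; label A = above, B = below.
Labels in order: BBAABBAAABBAAB  (n_A = 7, n_B = 7)
Step 2: Count runs R = 7.
Step 3: Under H0 (random ordering), E[R] = 2*n_A*n_B/(n_A+n_B) + 1 = 2*7*7/14 + 1 = 8.0000.
        Var[R] = 2*n_A*n_B*(2*n_A*n_B - n_A - n_B) / ((n_A+n_B)^2 * (n_A+n_B-1)) = 8232/2548 = 3.2308.
        SD[R] = 1.7974.
Step 4: Continuity-corrected z = (R + 0.5 - E[R]) / SD[R] = (7 + 0.5 - 8.0000) / 1.7974 = -0.2782.
Step 5: Two-sided p-value via normal approximation = 2*(1 - Phi(|z|)) = 0.780879.
Step 6: alpha = 0.1. fail to reject H0.

R = 7, z = -0.2782, p = 0.780879, fail to reject H0.


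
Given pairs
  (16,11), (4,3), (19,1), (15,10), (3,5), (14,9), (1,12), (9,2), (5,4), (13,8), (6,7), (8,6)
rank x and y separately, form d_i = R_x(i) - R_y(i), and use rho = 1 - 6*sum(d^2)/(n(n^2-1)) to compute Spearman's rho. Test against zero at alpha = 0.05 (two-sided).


Step 1: Rank x and y separately (midranks; no ties here).
rank(x): 16->11, 4->3, 19->12, 15->10, 3->2, 14->9, 1->1, 9->7, 5->4, 13->8, 6->5, 8->6
rank(y): 11->11, 3->3, 1->1, 10->10, 5->5, 9->9, 12->12, 2->2, 4->4, 8->8, 7->7, 6->6
Step 2: d_i = R_x(i) - R_y(i); compute d_i^2.
  (11-11)^2=0, (3-3)^2=0, (12-1)^2=121, (10-10)^2=0, (2-5)^2=9, (9-9)^2=0, (1-12)^2=121, (7-2)^2=25, (4-4)^2=0, (8-8)^2=0, (5-7)^2=4, (6-6)^2=0
sum(d^2) = 280.
Step 3: rho = 1 - 6*280 / (12*(12^2 - 1)) = 1 - 1680/1716 = 0.020979.
Step 4: Under H0, t = rho * sqrt((n-2)/(1-rho^2)) = 0.0664 ~ t(10).
Step 5: Two-sided p-value from the t-distribution with 10 df = 0.948402.
Step 6: alpha = 0.05. fail to reject H0.

rho = 0.0210, p = 0.948402, fail to reject H0 at alpha = 0.05.


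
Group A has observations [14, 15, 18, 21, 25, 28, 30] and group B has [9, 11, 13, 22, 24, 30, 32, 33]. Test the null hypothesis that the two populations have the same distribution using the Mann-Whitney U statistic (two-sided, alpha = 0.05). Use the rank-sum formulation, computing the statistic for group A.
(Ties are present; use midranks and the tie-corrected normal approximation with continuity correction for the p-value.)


Step 1: Combine and sort all 15 observations; assign midranks.
sorted (value, group): (9,Y), (11,Y), (13,Y), (14,X), (15,X), (18,X), (21,X), (22,Y), (24,Y), (25,X), (28,X), (30,X), (30,Y), (32,Y), (33,Y)
ranks: 9->1, 11->2, 13->3, 14->4, 15->5, 18->6, 21->7, 22->8, 24->9, 25->10, 28->11, 30->12.5, 30->12.5, 32->14, 33->15
Step 2: Rank sum for X: R1 = 4 + 5 + 6 + 7 + 10 + 11 + 12.5 = 55.5.
Step 3: U_X = R1 - n1(n1+1)/2 = 55.5 - 7*8/2 = 55.5 - 28 = 27.5.
       U_Y = n1*n2 - U_X = 56 - 27.5 = 28.5.
Step 4: Ties are present, so use the tie-corrected normal approximation (with continuity correction) for the p-value.
Step 5: p-value = 1.000000; compare to alpha = 0.05. fail to reject H0.

U_X = 27.5, p = 1.000000, fail to reject H0 at alpha = 0.05.


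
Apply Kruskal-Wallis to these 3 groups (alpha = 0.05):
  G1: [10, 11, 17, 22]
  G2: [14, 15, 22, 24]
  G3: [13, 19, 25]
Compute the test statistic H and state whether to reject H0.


Step 1: Combine all N = 11 observations and assign midranks.
sorted (value, group, rank): (10,G1,1), (11,G1,2), (13,G3,3), (14,G2,4), (15,G2,5), (17,G1,6), (19,G3,7), (22,G1,8.5), (22,G2,8.5), (24,G2,10), (25,G3,11)
Step 2: Sum ranks within each group.
R_1 = 17.5 (n_1 = 4)
R_2 = 27.5 (n_2 = 4)
R_3 = 21 (n_3 = 3)
Step 3: H = 12/(N(N+1)) * sum(R_i^2/n_i) - 3(N+1)
     = 12/(11*12) * (17.5^2/4 + 27.5^2/4 + 21^2/3) - 3*12
     = 0.090909 * 412.625 - 36
     = 1.511364.
Step 4: Ties present; correction factor C = 1 - 6/(11^3 - 11) = 0.995455. Corrected H = 1.511364 / 0.995455 = 1.518265.
Step 5: Under H0, H ~ chi^2(2); p-value = 0.468072.
Step 6: alpha = 0.05. fail to reject H0.

H = 1.5183, df = 2, p = 0.468072, fail to reject H0.


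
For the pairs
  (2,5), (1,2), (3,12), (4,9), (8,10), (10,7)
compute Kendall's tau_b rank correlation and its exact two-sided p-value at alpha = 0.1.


Step 1: Enumerate the 15 unordered pairs (i,j) with i<j and classify each by sign(x_j-x_i) * sign(y_j-y_i).
  (1,2):dx=-1,dy=-3->C; (1,3):dx=+1,dy=+7->C; (1,4):dx=+2,dy=+4->C; (1,5):dx=+6,dy=+5->C
  (1,6):dx=+8,dy=+2->C; (2,3):dx=+2,dy=+10->C; (2,4):dx=+3,dy=+7->C; (2,5):dx=+7,dy=+8->C
  (2,6):dx=+9,dy=+5->C; (3,4):dx=+1,dy=-3->D; (3,5):dx=+5,dy=-2->D; (3,6):dx=+7,dy=-5->D
  (4,5):dx=+4,dy=+1->C; (4,6):dx=+6,dy=-2->D; (5,6):dx=+2,dy=-3->D
Step 2: C = 10, D = 5, total pairs = 15.
Step 3: tau = (C - D)/(n(n-1)/2) = (10 - 5)/15 = 0.333333.
Step 4: Exact two-sided p-value (enumerate n! = 720 permutations of y under H0): p = 0.469444.
Step 5: alpha = 0.1. fail to reject H0.

tau_b = 0.3333 (C=10, D=5), p = 0.469444, fail to reject H0.


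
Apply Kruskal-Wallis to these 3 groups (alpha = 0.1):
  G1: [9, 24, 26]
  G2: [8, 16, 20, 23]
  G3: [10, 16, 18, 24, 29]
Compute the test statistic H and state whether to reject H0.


Step 1: Combine all N = 12 observations and assign midranks.
sorted (value, group, rank): (8,G2,1), (9,G1,2), (10,G3,3), (16,G2,4.5), (16,G3,4.5), (18,G3,6), (20,G2,7), (23,G2,8), (24,G1,9.5), (24,G3,9.5), (26,G1,11), (29,G3,12)
Step 2: Sum ranks within each group.
R_1 = 22.5 (n_1 = 3)
R_2 = 20.5 (n_2 = 4)
R_3 = 35 (n_3 = 5)
Step 3: H = 12/(N(N+1)) * sum(R_i^2/n_i) - 3(N+1)
     = 12/(12*13) * (22.5^2/3 + 20.5^2/4 + 35^2/5) - 3*13
     = 0.076923 * 518.812 - 39
     = 0.908654.
Step 4: Ties present; correction factor C = 1 - 12/(12^3 - 12) = 0.993007. Corrected H = 0.908654 / 0.993007 = 0.915053.
Step 5: Under H0, H ~ chi^2(2); p-value = 0.632847.
Step 6: alpha = 0.1. fail to reject H0.

H = 0.9151, df = 2, p = 0.632847, fail to reject H0.


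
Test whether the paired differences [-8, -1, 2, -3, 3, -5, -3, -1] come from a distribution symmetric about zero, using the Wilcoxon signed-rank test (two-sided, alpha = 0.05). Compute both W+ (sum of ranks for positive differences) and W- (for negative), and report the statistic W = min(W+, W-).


Step 1: Drop any zero differences (none here) and take |d_i|.
|d| = [8, 1, 2, 3, 3, 5, 3, 1]
Step 2: Midrank |d_i| (ties get averaged ranks).
ranks: |8|->8, |1|->1.5, |2|->3, |3|->5, |3|->5, |5|->7, |3|->5, |1|->1.5
Step 3: Attach original signs; sum ranks with positive sign and with negative sign.
W+ = 3 + 5 = 8
W- = 8 + 1.5 + 5 + 7 + 5 + 1.5 = 28
(Check: W+ + W- = 36 should equal n(n+1)/2 = 36.)
Step 4: Test statistic W = min(W+, W-) = 8.
Step 5: Ties in |d|, so use the tie-corrected normal approximation.
        E[W] = n(n+1)/4 = 8*9/4 = 18.
        Tie groups: |d|=1 (t=2), |d|=3 (t=3); sum(t^3 - t) = 30.
        Var[W] = n(n+1)(2n+1)/24 - sum(t^3-t)/48 = 1224/24 - 30/48 = 50.375.
        z = (W - E[W]) / sqrt(Var[W]) = (8 - 18) / 7.0975 = -1.4089.
        Two-sided p = 2*Phi(z) = 0.158853.
Step 6: alpha = 0.05. fail to reject H0.

W+ = 8, W- = 28, W = min = 8, p = 0.158853, fail to reject H0.


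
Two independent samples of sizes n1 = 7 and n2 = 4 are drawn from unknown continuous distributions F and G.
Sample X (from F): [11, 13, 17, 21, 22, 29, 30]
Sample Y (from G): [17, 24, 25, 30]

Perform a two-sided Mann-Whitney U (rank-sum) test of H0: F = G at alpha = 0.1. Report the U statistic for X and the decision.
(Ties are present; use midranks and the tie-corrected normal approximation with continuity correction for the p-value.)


Step 1: Combine and sort all 11 observations; assign midranks.
sorted (value, group): (11,X), (13,X), (17,X), (17,Y), (21,X), (22,X), (24,Y), (25,Y), (29,X), (30,X), (30,Y)
ranks: 11->1, 13->2, 17->3.5, 17->3.5, 21->5, 22->6, 24->7, 25->8, 29->9, 30->10.5, 30->10.5
Step 2: Rank sum for X: R1 = 1 + 2 + 3.5 + 5 + 6 + 9 + 10.5 = 37.
Step 3: U_X = R1 - n1(n1+1)/2 = 37 - 7*8/2 = 37 - 28 = 9.
       U_Y = n1*n2 - U_X = 28 - 9 = 19.
Step 4: Ties are present, so use the tie-corrected normal approximation (with continuity correction) for the p-value.
Step 5: p-value = 0.392932; compare to alpha = 0.1. fail to reject H0.

U_X = 9, p = 0.392932, fail to reject H0 at alpha = 0.1.


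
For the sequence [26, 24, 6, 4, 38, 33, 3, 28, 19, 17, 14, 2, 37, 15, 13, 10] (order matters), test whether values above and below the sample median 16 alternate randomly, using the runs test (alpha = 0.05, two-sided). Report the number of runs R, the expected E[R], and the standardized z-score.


Step 1: Compute median = 16; label A = above, B = below.
Labels in order: AABBAABAAABBABBB  (n_A = 8, n_B = 8)
Step 2: Count runs R = 8.
Step 3: Under H0 (random ordering), E[R] = 2*n_A*n_B/(n_A+n_B) + 1 = 2*8*8/16 + 1 = 9.0000.
        Var[R] = 2*n_A*n_B*(2*n_A*n_B - n_A - n_B) / ((n_A+n_B)^2 * (n_A+n_B-1)) = 14336/3840 = 3.7333.
        SD[R] = 1.9322.
Step 4: Continuity-corrected z = (R + 0.5 - E[R]) / SD[R] = (8 + 0.5 - 9.0000) / 1.9322 = -0.2588.
Step 5: Two-sided p-value via normal approximation = 2*(1 - Phi(|z|)) = 0.795809.
Step 6: alpha = 0.05. fail to reject H0.

R = 8, z = -0.2588, p = 0.795809, fail to reject H0.


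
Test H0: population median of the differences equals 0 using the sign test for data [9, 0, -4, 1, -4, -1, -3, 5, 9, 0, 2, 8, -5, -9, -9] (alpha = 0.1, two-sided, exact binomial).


Step 1: Discard zero differences. Original n = 15; n_eff = number of nonzero differences = 13.
Nonzero differences (with sign): +9, -4, +1, -4, -1, -3, +5, +9, +2, +8, -5, -9, -9
Step 2: Count signs: positive = 6, negative = 7.
Step 3: Under H0: P(positive) = 0.5, so the number of positives S ~ Bin(13, 0.5).
Step 4: Two-sided exact p-value = sum of Bin(13,0.5) probabilities at or below the observed probability = 1.000000.
Step 5: alpha = 0.1. fail to reject H0.

n_eff = 13, pos = 6, neg = 7, p = 1.000000, fail to reject H0.


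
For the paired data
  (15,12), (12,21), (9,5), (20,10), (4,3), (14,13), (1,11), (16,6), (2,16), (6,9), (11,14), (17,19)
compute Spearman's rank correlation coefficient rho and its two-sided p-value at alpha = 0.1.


Step 1: Rank x and y separately (midranks; no ties here).
rank(x): 15->9, 12->7, 9->5, 20->12, 4->3, 14->8, 1->1, 16->10, 2->2, 6->4, 11->6, 17->11
rank(y): 12->7, 21->12, 5->2, 10->5, 3->1, 13->8, 11->6, 6->3, 16->10, 9->4, 14->9, 19->11
Step 2: d_i = R_x(i) - R_y(i); compute d_i^2.
  (9-7)^2=4, (7-12)^2=25, (5-2)^2=9, (12-5)^2=49, (3-1)^2=4, (8-8)^2=0, (1-6)^2=25, (10-3)^2=49, (2-10)^2=64, (4-4)^2=0, (6-9)^2=9, (11-11)^2=0
sum(d^2) = 238.
Step 3: rho = 1 - 6*238 / (12*(12^2 - 1)) = 1 - 1428/1716 = 0.167832.
Step 4: Under H0, t = rho * sqrt((n-2)/(1-rho^2)) = 0.5384 ~ t(10).
Step 5: Two-sided p-value from the t-distribution with 10 df = 0.602099.
Step 6: alpha = 0.1. fail to reject H0.

rho = 0.1678, p = 0.602099, fail to reject H0 at alpha = 0.1.


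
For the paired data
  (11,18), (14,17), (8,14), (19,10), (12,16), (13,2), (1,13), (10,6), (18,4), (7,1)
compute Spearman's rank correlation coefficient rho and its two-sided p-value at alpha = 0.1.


Step 1: Rank x and y separately (midranks; no ties here).
rank(x): 11->5, 14->8, 8->3, 19->10, 12->6, 13->7, 1->1, 10->4, 18->9, 7->2
rank(y): 18->10, 17->9, 14->7, 10->5, 16->8, 2->2, 13->6, 6->4, 4->3, 1->1
Step 2: d_i = R_x(i) - R_y(i); compute d_i^2.
  (5-10)^2=25, (8-9)^2=1, (3-7)^2=16, (10-5)^2=25, (6-8)^2=4, (7-2)^2=25, (1-6)^2=25, (4-4)^2=0, (9-3)^2=36, (2-1)^2=1
sum(d^2) = 158.
Step 3: rho = 1 - 6*158 / (10*(10^2 - 1)) = 1 - 948/990 = 0.042424.
Step 4: Under H0, t = rho * sqrt((n-2)/(1-rho^2)) = 0.1201 ~ t(8).
Step 5: Two-sided p-value from the t-distribution with 8 df = 0.907364.
Step 6: alpha = 0.1. fail to reject H0.

rho = 0.0424, p = 0.907364, fail to reject H0 at alpha = 0.1.


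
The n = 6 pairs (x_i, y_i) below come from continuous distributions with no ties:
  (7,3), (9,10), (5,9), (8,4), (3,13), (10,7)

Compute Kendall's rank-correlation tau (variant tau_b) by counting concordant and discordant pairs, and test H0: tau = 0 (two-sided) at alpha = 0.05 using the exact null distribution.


Step 1: Enumerate the 15 unordered pairs (i,j) with i<j and classify each by sign(x_j-x_i) * sign(y_j-y_i).
  (1,2):dx=+2,dy=+7->C; (1,3):dx=-2,dy=+6->D; (1,4):dx=+1,dy=+1->C; (1,5):dx=-4,dy=+10->D
  (1,6):dx=+3,dy=+4->C; (2,3):dx=-4,dy=-1->C; (2,4):dx=-1,dy=-6->C; (2,5):dx=-6,dy=+3->D
  (2,6):dx=+1,dy=-3->D; (3,4):dx=+3,dy=-5->D; (3,5):dx=-2,dy=+4->D; (3,6):dx=+5,dy=-2->D
  (4,5):dx=-5,dy=+9->D; (4,6):dx=+2,dy=+3->C; (5,6):dx=+7,dy=-6->D
Step 2: C = 6, D = 9, total pairs = 15.
Step 3: tau = (C - D)/(n(n-1)/2) = (6 - 9)/15 = -0.200000.
Step 4: Exact two-sided p-value (enumerate n! = 720 permutations of y under H0): p = 0.719444.
Step 5: alpha = 0.05. fail to reject H0.

tau_b = -0.2000 (C=6, D=9), p = 0.719444, fail to reject H0.


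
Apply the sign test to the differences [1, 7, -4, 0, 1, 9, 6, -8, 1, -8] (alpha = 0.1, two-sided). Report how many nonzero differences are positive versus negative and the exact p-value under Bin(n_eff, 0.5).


Step 1: Discard zero differences. Original n = 10; n_eff = number of nonzero differences = 9.
Nonzero differences (with sign): +1, +7, -4, +1, +9, +6, -8, +1, -8
Step 2: Count signs: positive = 6, negative = 3.
Step 3: Under H0: P(positive) = 0.5, so the number of positives S ~ Bin(9, 0.5).
Step 4: Two-sided exact p-value = sum of Bin(9,0.5) probabilities at or below the observed probability = 0.507812.
Step 5: alpha = 0.1. fail to reject H0.

n_eff = 9, pos = 6, neg = 3, p = 0.507812, fail to reject H0.


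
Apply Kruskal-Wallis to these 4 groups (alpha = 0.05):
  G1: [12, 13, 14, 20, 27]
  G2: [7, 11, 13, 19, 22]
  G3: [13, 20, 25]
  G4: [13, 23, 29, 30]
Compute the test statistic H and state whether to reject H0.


Step 1: Combine all N = 17 observations and assign midranks.
sorted (value, group, rank): (7,G2,1), (11,G2,2), (12,G1,3), (13,G1,5.5), (13,G2,5.5), (13,G3,5.5), (13,G4,5.5), (14,G1,8), (19,G2,9), (20,G1,10.5), (20,G3,10.5), (22,G2,12), (23,G4,13), (25,G3,14), (27,G1,15), (29,G4,16), (30,G4,17)
Step 2: Sum ranks within each group.
R_1 = 42 (n_1 = 5)
R_2 = 29.5 (n_2 = 5)
R_3 = 30 (n_3 = 3)
R_4 = 51.5 (n_4 = 4)
Step 3: H = 12/(N(N+1)) * sum(R_i^2/n_i) - 3(N+1)
     = 12/(17*18) * (42^2/5 + 29.5^2/5 + 30^2/3 + 51.5^2/4) - 3*18
     = 0.039216 * 1489.91 - 54
     = 4.427941.
Step 4: Ties present; correction factor C = 1 - 66/(17^3 - 17) = 0.986520. Corrected H = 4.427941 / 0.986520 = 4.488447.
Step 5: Under H0, H ~ chi^2(3); p-value = 0.213323.
Step 6: alpha = 0.05. fail to reject H0.

H = 4.4884, df = 3, p = 0.213323, fail to reject H0.


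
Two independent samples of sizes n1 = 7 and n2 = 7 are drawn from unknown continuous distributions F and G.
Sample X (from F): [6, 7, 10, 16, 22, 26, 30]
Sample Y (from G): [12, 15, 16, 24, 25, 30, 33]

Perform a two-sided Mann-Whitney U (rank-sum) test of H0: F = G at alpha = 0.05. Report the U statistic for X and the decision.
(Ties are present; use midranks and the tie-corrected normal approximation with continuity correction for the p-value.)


Step 1: Combine and sort all 14 observations; assign midranks.
sorted (value, group): (6,X), (7,X), (10,X), (12,Y), (15,Y), (16,X), (16,Y), (22,X), (24,Y), (25,Y), (26,X), (30,X), (30,Y), (33,Y)
ranks: 6->1, 7->2, 10->3, 12->4, 15->5, 16->6.5, 16->6.5, 22->8, 24->9, 25->10, 26->11, 30->12.5, 30->12.5, 33->14
Step 2: Rank sum for X: R1 = 1 + 2 + 3 + 6.5 + 8 + 11 + 12.5 = 44.
Step 3: U_X = R1 - n1(n1+1)/2 = 44 - 7*8/2 = 44 - 28 = 16.
       U_Y = n1*n2 - U_X = 49 - 16 = 33.
Step 4: Ties are present, so use the tie-corrected normal approximation (with continuity correction) for the p-value.
Step 5: p-value = 0.305620; compare to alpha = 0.05. fail to reject H0.

U_X = 16, p = 0.305620, fail to reject H0 at alpha = 0.05.


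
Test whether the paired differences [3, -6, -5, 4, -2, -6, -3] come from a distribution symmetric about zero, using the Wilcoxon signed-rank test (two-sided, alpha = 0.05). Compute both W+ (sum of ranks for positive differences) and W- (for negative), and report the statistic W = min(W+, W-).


Step 1: Drop any zero differences (none here) and take |d_i|.
|d| = [3, 6, 5, 4, 2, 6, 3]
Step 2: Midrank |d_i| (ties get averaged ranks).
ranks: |3|->2.5, |6|->6.5, |5|->5, |4|->4, |2|->1, |6|->6.5, |3|->2.5
Step 3: Attach original signs; sum ranks with positive sign and with negative sign.
W+ = 2.5 + 4 = 6.5
W- = 6.5 + 5 + 1 + 6.5 + 2.5 = 21.5
(Check: W+ + W- = 28 should equal n(n+1)/2 = 28.)
Step 4: Test statistic W = min(W+, W-) = 6.5.
Step 5: Ties in |d|, so use the tie-corrected normal approximation.
        E[W] = n(n+1)/4 = 7*8/4 = 14.
        Tie groups: |d|=3 (t=2), |d|=6 (t=2); sum(t^3 - t) = 12.
        Var[W] = n(n+1)(2n+1)/24 - sum(t^3-t)/48 = 840/24 - 12/48 = 34.75.
        z = (W - E[W]) / sqrt(Var[W]) = (6.5 - 14) / 5.8949 = -1.2723.
        Two-sided p = 2*Phi(z) = 0.203272.
Step 6: alpha = 0.05. fail to reject H0.

W+ = 6.5, W- = 21.5, W = min = 6.5, p = 0.203272, fail to reject H0.


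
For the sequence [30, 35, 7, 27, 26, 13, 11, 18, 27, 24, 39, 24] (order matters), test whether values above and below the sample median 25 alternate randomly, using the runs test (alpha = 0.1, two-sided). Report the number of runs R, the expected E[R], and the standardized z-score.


Step 1: Compute median = 25; label A = above, B = below.
Labels in order: AABAABBBABAB  (n_A = 6, n_B = 6)
Step 2: Count runs R = 8.
Step 3: Under H0 (random ordering), E[R] = 2*n_A*n_B/(n_A+n_B) + 1 = 2*6*6/12 + 1 = 7.0000.
        Var[R] = 2*n_A*n_B*(2*n_A*n_B - n_A - n_B) / ((n_A+n_B)^2 * (n_A+n_B-1)) = 4320/1584 = 2.7273.
        SD[R] = 1.6514.
Step 4: Continuity-corrected z = (R - 0.5 - E[R]) / SD[R] = (8 - 0.5 - 7.0000) / 1.6514 = 0.3028.
Step 5: Two-sided p-value via normal approximation = 2*(1 - Phi(|z|)) = 0.762069.
Step 6: alpha = 0.1. fail to reject H0.

R = 8, z = 0.3028, p = 0.762069, fail to reject H0.


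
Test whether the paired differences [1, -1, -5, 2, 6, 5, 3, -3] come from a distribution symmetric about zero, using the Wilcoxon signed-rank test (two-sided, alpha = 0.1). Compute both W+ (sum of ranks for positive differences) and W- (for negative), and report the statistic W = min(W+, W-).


Step 1: Drop any zero differences (none here) and take |d_i|.
|d| = [1, 1, 5, 2, 6, 5, 3, 3]
Step 2: Midrank |d_i| (ties get averaged ranks).
ranks: |1|->1.5, |1|->1.5, |5|->6.5, |2|->3, |6|->8, |5|->6.5, |3|->4.5, |3|->4.5
Step 3: Attach original signs; sum ranks with positive sign and with negative sign.
W+ = 1.5 + 3 + 8 + 6.5 + 4.5 = 23.5
W- = 1.5 + 6.5 + 4.5 = 12.5
(Check: W+ + W- = 36 should equal n(n+1)/2 = 36.)
Step 4: Test statistic W = min(W+, W-) = 12.5.
Step 5: Ties in |d|, so use the tie-corrected normal approximation.
        E[W] = n(n+1)/4 = 8*9/4 = 18.
        Tie groups: |d|=1 (t=2), |d|=3 (t=2), |d|=5 (t=2); sum(t^3 - t) = 18.
        Var[W] = n(n+1)(2n+1)/24 - sum(t^3-t)/48 = 1224/24 - 18/48 = 50.625.
        z = (W - E[W]) / sqrt(Var[W]) = (12.5 - 18) / 7.1151 = -0.7730.
        Two-sided p = 2*Phi(z) = 0.439522.
Step 6: alpha = 0.1. fail to reject H0.

W+ = 23.5, W- = 12.5, W = min = 12.5, p = 0.439522, fail to reject H0.


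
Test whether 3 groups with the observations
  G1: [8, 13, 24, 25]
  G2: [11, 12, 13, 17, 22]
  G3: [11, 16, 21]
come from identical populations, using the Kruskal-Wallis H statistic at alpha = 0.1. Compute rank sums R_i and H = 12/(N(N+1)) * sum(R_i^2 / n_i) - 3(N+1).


Step 1: Combine all N = 12 observations and assign midranks.
sorted (value, group, rank): (8,G1,1), (11,G2,2.5), (11,G3,2.5), (12,G2,4), (13,G1,5.5), (13,G2,5.5), (16,G3,7), (17,G2,8), (21,G3,9), (22,G2,10), (24,G1,11), (25,G1,12)
Step 2: Sum ranks within each group.
R_1 = 29.5 (n_1 = 4)
R_2 = 30 (n_2 = 5)
R_3 = 18.5 (n_3 = 3)
Step 3: H = 12/(N(N+1)) * sum(R_i^2/n_i) - 3(N+1)
     = 12/(12*13) * (29.5^2/4 + 30^2/5 + 18.5^2/3) - 3*13
     = 0.076923 * 511.646 - 39
     = 0.357372.
Step 4: Ties present; correction factor C = 1 - 12/(12^3 - 12) = 0.993007. Corrected H = 0.357372 / 0.993007 = 0.359888.
Step 5: Under H0, H ~ chi^2(2); p-value = 0.835317.
Step 6: alpha = 0.1. fail to reject H0.

H = 0.3599, df = 2, p = 0.835317, fail to reject H0.


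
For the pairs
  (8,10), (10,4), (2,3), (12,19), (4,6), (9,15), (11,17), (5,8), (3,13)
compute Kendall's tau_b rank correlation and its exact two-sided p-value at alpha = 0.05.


Step 1: Enumerate the 36 unordered pairs (i,j) with i<j and classify each by sign(x_j-x_i) * sign(y_j-y_i).
  (1,2):dx=+2,dy=-6->D; (1,3):dx=-6,dy=-7->C; (1,4):dx=+4,dy=+9->C; (1,5):dx=-4,dy=-4->C
  (1,6):dx=+1,dy=+5->C; (1,7):dx=+3,dy=+7->C; (1,8):dx=-3,dy=-2->C; (1,9):dx=-5,dy=+3->D
  (2,3):dx=-8,dy=-1->C; (2,4):dx=+2,dy=+15->C; (2,5):dx=-6,dy=+2->D; (2,6):dx=-1,dy=+11->D
  (2,7):dx=+1,dy=+13->C; (2,8):dx=-5,dy=+4->D; (2,9):dx=-7,dy=+9->D; (3,4):dx=+10,dy=+16->C
  (3,5):dx=+2,dy=+3->C; (3,6):dx=+7,dy=+12->C; (3,7):dx=+9,dy=+14->C; (3,8):dx=+3,dy=+5->C
  (3,9):dx=+1,dy=+10->C; (4,5):dx=-8,dy=-13->C; (4,6):dx=-3,dy=-4->C; (4,7):dx=-1,dy=-2->C
  (4,8):dx=-7,dy=-11->C; (4,9):dx=-9,dy=-6->C; (5,6):dx=+5,dy=+9->C; (5,7):dx=+7,dy=+11->C
  (5,8):dx=+1,dy=+2->C; (5,9):dx=-1,dy=+7->D; (6,7):dx=+2,dy=+2->C; (6,8):dx=-4,dy=-7->C
  (6,9):dx=-6,dy=-2->C; (7,8):dx=-6,dy=-9->C; (7,9):dx=-8,dy=-4->C; (8,9):dx=-2,dy=+5->D
Step 2: C = 28, D = 8, total pairs = 36.
Step 3: tau = (C - D)/(n(n-1)/2) = (28 - 8)/36 = 0.555556.
Step 4: Exact two-sided p-value (enumerate n! = 362880 permutations of y under H0): p = 0.044615.
Step 5: alpha = 0.05. reject H0.

tau_b = 0.5556 (C=28, D=8), p = 0.044615, reject H0.


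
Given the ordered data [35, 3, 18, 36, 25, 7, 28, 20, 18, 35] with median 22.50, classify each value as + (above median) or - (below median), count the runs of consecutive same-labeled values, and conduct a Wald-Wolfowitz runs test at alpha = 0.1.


Step 1: Compute median = 22.50; label A = above, B = below.
Labels in order: ABBAABABBA  (n_A = 5, n_B = 5)
Step 2: Count runs R = 7.
Step 3: Under H0 (random ordering), E[R] = 2*n_A*n_B/(n_A+n_B) + 1 = 2*5*5/10 + 1 = 6.0000.
        Var[R] = 2*n_A*n_B*(2*n_A*n_B - n_A - n_B) / ((n_A+n_B)^2 * (n_A+n_B-1)) = 2000/900 = 2.2222.
        SD[R] = 1.4907.
Step 4: Continuity-corrected z = (R - 0.5 - E[R]) / SD[R] = (7 - 0.5 - 6.0000) / 1.4907 = 0.3354.
Step 5: Two-sided p-value via normal approximation = 2*(1 - Phi(|z|)) = 0.737316.
Step 6: alpha = 0.1. fail to reject H0.

R = 7, z = 0.3354, p = 0.737316, fail to reject H0.


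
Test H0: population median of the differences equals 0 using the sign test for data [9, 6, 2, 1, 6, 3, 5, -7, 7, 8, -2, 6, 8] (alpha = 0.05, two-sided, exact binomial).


Step 1: Discard zero differences. Original n = 13; n_eff = number of nonzero differences = 13.
Nonzero differences (with sign): +9, +6, +2, +1, +6, +3, +5, -7, +7, +8, -2, +6, +8
Step 2: Count signs: positive = 11, negative = 2.
Step 3: Under H0: P(positive) = 0.5, so the number of positives S ~ Bin(13, 0.5).
Step 4: Two-sided exact p-value = sum of Bin(13,0.5) probabilities at or below the observed probability = 0.022461.
Step 5: alpha = 0.05. reject H0.

n_eff = 13, pos = 11, neg = 2, p = 0.022461, reject H0.


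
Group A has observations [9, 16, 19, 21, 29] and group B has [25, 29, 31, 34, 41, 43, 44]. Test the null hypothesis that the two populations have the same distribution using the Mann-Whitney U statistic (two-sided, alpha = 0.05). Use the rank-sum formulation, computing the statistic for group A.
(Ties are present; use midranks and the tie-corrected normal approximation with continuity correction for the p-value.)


Step 1: Combine and sort all 12 observations; assign midranks.
sorted (value, group): (9,X), (16,X), (19,X), (21,X), (25,Y), (29,X), (29,Y), (31,Y), (34,Y), (41,Y), (43,Y), (44,Y)
ranks: 9->1, 16->2, 19->3, 21->4, 25->5, 29->6.5, 29->6.5, 31->8, 34->9, 41->10, 43->11, 44->12
Step 2: Rank sum for X: R1 = 1 + 2 + 3 + 4 + 6.5 = 16.5.
Step 3: U_X = R1 - n1(n1+1)/2 = 16.5 - 5*6/2 = 16.5 - 15 = 1.5.
       U_Y = n1*n2 - U_X = 35 - 1.5 = 33.5.
Step 4: Ties are present, so use the tie-corrected normal approximation (with continuity correction) for the p-value.
Step 5: p-value = 0.011682; compare to alpha = 0.05. reject H0.

U_X = 1.5, p = 0.011682, reject H0 at alpha = 0.05.


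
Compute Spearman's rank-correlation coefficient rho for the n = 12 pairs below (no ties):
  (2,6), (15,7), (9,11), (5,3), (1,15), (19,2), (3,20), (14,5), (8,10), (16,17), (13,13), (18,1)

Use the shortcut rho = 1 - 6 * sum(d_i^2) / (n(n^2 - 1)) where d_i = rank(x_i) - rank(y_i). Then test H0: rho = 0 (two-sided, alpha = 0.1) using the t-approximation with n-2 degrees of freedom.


Step 1: Rank x and y separately (midranks; no ties here).
rank(x): 2->2, 15->9, 9->6, 5->4, 1->1, 19->12, 3->3, 14->8, 8->5, 16->10, 13->7, 18->11
rank(y): 6->5, 7->6, 11->8, 3->3, 15->10, 2->2, 20->12, 5->4, 10->7, 17->11, 13->9, 1->1
Step 2: d_i = R_x(i) - R_y(i); compute d_i^2.
  (2-5)^2=9, (9-6)^2=9, (6-8)^2=4, (4-3)^2=1, (1-10)^2=81, (12-2)^2=100, (3-12)^2=81, (8-4)^2=16, (5-7)^2=4, (10-11)^2=1, (7-9)^2=4, (11-1)^2=100
sum(d^2) = 410.
Step 3: rho = 1 - 6*410 / (12*(12^2 - 1)) = 1 - 2460/1716 = -0.433566.
Step 4: Under H0, t = rho * sqrt((n-2)/(1-rho^2)) = -1.5215 ~ t(10).
Step 5: Two-sided p-value from the t-distribution with 10 df = 0.159106.
Step 6: alpha = 0.1. fail to reject H0.

rho = -0.4336, p = 0.159106, fail to reject H0 at alpha = 0.1.


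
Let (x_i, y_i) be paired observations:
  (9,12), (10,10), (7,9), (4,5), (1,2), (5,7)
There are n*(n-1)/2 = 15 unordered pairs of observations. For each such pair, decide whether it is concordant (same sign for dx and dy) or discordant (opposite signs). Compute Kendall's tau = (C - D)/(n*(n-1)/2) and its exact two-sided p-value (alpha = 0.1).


Step 1: Enumerate the 15 unordered pairs (i,j) with i<j and classify each by sign(x_j-x_i) * sign(y_j-y_i).
  (1,2):dx=+1,dy=-2->D; (1,3):dx=-2,dy=-3->C; (1,4):dx=-5,dy=-7->C; (1,5):dx=-8,dy=-10->C
  (1,6):dx=-4,dy=-5->C; (2,3):dx=-3,dy=-1->C; (2,4):dx=-6,dy=-5->C; (2,5):dx=-9,dy=-8->C
  (2,6):dx=-5,dy=-3->C; (3,4):dx=-3,dy=-4->C; (3,5):dx=-6,dy=-7->C; (3,6):dx=-2,dy=-2->C
  (4,5):dx=-3,dy=-3->C; (4,6):dx=+1,dy=+2->C; (5,6):dx=+4,dy=+5->C
Step 2: C = 14, D = 1, total pairs = 15.
Step 3: tau = (C - D)/(n(n-1)/2) = (14 - 1)/15 = 0.866667.
Step 4: Exact two-sided p-value (enumerate n! = 720 permutations of y under H0): p = 0.016667.
Step 5: alpha = 0.1. reject H0.

tau_b = 0.8667 (C=14, D=1), p = 0.016667, reject H0.


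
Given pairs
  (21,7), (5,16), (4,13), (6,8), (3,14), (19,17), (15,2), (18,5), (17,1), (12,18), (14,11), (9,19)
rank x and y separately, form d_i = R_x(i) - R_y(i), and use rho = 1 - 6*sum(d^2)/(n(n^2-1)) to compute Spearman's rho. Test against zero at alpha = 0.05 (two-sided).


Step 1: Rank x and y separately (midranks; no ties here).
rank(x): 21->12, 5->3, 4->2, 6->4, 3->1, 19->11, 15->8, 18->10, 17->9, 12->6, 14->7, 9->5
rank(y): 7->4, 16->9, 13->7, 8->5, 14->8, 17->10, 2->2, 5->3, 1->1, 18->11, 11->6, 19->12
Step 2: d_i = R_x(i) - R_y(i); compute d_i^2.
  (12-4)^2=64, (3-9)^2=36, (2-7)^2=25, (4-5)^2=1, (1-8)^2=49, (11-10)^2=1, (8-2)^2=36, (10-3)^2=49, (9-1)^2=64, (6-11)^2=25, (7-6)^2=1, (5-12)^2=49
sum(d^2) = 400.
Step 3: rho = 1 - 6*400 / (12*(12^2 - 1)) = 1 - 2400/1716 = -0.398601.
Step 4: Under H0, t = rho * sqrt((n-2)/(1-rho^2)) = -1.3744 ~ t(10).
Step 5: Two-sided p-value from the t-distribution with 10 df = 0.199335.
Step 6: alpha = 0.05. fail to reject H0.

rho = -0.3986, p = 0.199335, fail to reject H0 at alpha = 0.05.


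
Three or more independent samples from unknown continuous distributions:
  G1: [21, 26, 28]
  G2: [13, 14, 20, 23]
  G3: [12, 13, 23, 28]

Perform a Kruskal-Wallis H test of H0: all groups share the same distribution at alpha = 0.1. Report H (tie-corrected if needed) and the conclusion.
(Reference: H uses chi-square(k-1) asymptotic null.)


Step 1: Combine all N = 11 observations and assign midranks.
sorted (value, group, rank): (12,G3,1), (13,G2,2.5), (13,G3,2.5), (14,G2,4), (20,G2,5), (21,G1,6), (23,G2,7.5), (23,G3,7.5), (26,G1,9), (28,G1,10.5), (28,G3,10.5)
Step 2: Sum ranks within each group.
R_1 = 25.5 (n_1 = 3)
R_2 = 19 (n_2 = 4)
R_3 = 21.5 (n_3 = 4)
Step 3: H = 12/(N(N+1)) * sum(R_i^2/n_i) - 3(N+1)
     = 12/(11*12) * (25.5^2/3 + 19^2/4 + 21.5^2/4) - 3*12
     = 0.090909 * 422.562 - 36
     = 2.414773.
Step 4: Ties present; correction factor C = 1 - 18/(11^3 - 11) = 0.986364. Corrected H = 2.414773 / 0.986364 = 2.448157.
Step 5: Under H0, H ~ chi^2(2); p-value = 0.294029.
Step 6: alpha = 0.1. fail to reject H0.

H = 2.4482, df = 2, p = 0.294029, fail to reject H0.


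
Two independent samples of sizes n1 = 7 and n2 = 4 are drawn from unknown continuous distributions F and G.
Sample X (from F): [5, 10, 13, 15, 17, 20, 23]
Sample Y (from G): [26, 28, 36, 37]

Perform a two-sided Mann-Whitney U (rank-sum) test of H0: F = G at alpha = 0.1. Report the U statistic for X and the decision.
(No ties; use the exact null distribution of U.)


Step 1: Combine and sort all 11 observations; assign midranks.
sorted (value, group): (5,X), (10,X), (13,X), (15,X), (17,X), (20,X), (23,X), (26,Y), (28,Y), (36,Y), (37,Y)
ranks: 5->1, 10->2, 13->3, 15->4, 17->5, 20->6, 23->7, 26->8, 28->9, 36->10, 37->11
Step 2: Rank sum for X: R1 = 1 + 2 + 3 + 4 + 5 + 6 + 7 = 28.
Step 3: U_X = R1 - n1(n1+1)/2 = 28 - 7*8/2 = 28 - 28 = 0.
       U_Y = n1*n2 - U_X = 28 - 0 = 28.
Step 4: No ties, so the exact null distribution of U (based on enumerating the C(11,7) = 330 equally likely rank assignments) gives the two-sided p-value.
Step 5: p-value = 0.006061; compare to alpha = 0.1. reject H0.

U_X = 0, p = 0.006061, reject H0 at alpha = 0.1.
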